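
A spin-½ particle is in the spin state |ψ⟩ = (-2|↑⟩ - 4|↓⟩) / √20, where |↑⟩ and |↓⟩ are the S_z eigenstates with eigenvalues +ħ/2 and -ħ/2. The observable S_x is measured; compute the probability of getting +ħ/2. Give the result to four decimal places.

0.9000

|+x⟩ = (|↑⟩ + |↓⟩)/√2, so ⟨+x|ψ⟩ = (-6) / (√2·√20).
P = |-6|² / 40 = 36/40.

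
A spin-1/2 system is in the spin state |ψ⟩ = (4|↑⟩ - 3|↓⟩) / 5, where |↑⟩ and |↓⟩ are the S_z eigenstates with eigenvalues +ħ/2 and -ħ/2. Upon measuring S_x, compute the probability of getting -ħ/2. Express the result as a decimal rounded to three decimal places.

0.980

|-x⟩ = (|↑⟩ - |↓⟩)/√2, so ⟨-x|ψ⟩ = (7) / (√2·5).
P = |7|² / 50 = 49/50.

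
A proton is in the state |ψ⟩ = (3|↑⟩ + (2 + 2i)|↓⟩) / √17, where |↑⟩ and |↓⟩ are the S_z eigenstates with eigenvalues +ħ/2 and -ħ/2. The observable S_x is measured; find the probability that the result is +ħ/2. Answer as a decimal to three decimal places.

|+x⟩ = (|↑⟩ + |↓⟩)/√2, so ⟨+x|ψ⟩ = (5 + 2i) / (√2·√17).
P = |5 + 2i|² / 34 = 29/34.

0.853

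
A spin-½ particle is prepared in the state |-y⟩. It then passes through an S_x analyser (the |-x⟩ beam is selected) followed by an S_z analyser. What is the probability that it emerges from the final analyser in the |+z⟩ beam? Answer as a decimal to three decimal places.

0.250

First analyser (S_x): from |-y⟩, P(|-x⟩) = 1/2.
After stage 1 the state is |-x⟩; P(|+z⟩) = |⟨+z|-x⟩|² = 1/2.
Joint probability = 1/2 × 1/2 = 0.250.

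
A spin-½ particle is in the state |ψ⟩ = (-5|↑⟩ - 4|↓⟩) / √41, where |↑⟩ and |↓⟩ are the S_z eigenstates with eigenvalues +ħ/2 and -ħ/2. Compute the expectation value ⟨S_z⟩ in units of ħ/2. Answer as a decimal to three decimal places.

⟨σ_z⟩ = |a|² - |b|² divided by |a|²+|b|², with a, b the |↑⟩, |↓⟩ amplitudes.
= (25 - 16)/41 = 9/41.
⟨S_z⟩ = (ħ/2)·⟨σ_z⟩.

0.220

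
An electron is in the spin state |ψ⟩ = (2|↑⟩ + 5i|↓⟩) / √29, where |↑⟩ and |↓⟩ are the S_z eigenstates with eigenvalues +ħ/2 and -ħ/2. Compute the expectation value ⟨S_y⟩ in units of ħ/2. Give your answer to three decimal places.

⟨σ_y⟩ = 2 Im(a* b)/(|a|²+|b|²) with a = 2, b = 5i.
a* b = 10i, so ⟨σ_y⟩ = 20/29.
⟨S_y⟩ = (ħ/2)·⟨σ_y⟩.

0.690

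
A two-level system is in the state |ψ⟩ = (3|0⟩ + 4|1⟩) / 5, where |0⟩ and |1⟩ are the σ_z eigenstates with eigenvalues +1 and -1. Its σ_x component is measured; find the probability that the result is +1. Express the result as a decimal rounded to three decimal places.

|+x⟩ = (|0⟩ + |1⟩)/√2, so ⟨+x|ψ⟩ = (7) / (√2·5).
P = |7|² / 50 = 49/50.

0.980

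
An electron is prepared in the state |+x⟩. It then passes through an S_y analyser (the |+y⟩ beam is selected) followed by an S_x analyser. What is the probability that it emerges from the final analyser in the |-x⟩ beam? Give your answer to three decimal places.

0.250

First analyser (S_y): from |+x⟩, P(|+y⟩) = 1/2.
After stage 1 the state is |+y⟩; P(|-x⟩) = |⟨-x|+y⟩|² = 1/2.
Joint probability = 1/2 × 1/2 = 0.250.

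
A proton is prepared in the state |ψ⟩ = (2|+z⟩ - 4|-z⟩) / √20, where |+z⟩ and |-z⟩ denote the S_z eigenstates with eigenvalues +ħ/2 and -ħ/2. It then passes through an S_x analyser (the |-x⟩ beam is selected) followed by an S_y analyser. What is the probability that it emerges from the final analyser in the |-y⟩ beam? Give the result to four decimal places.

First analyser (S_x): P(|-x⟩) = |⟨-x|ψ⟩|² = 36/40.
After stage 1 the state is |-x⟩; P(|-y⟩) = |⟨-y|-x⟩|² = 1/2.
Joint probability = 36/40 × 1/2 = 0.4500.

0.4500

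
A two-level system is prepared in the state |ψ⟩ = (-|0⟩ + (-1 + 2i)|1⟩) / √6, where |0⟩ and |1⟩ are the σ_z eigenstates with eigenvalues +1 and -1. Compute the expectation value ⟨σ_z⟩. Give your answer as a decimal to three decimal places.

-0.667

⟨σ_z⟩ = |a|² - |b|² divided by |a|²+|b|², with a, b the |0⟩, |1⟩ amplitudes.
= (1 - 5)/6 = -4/6.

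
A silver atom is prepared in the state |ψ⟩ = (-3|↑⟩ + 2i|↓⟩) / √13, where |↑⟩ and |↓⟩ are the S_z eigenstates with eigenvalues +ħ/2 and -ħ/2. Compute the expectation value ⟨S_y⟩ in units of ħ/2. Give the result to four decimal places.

-0.9231

⟨σ_y⟩ = 2 Im(a* b)/(|a|²+|b|²) with a = -3, b = 2i.
a* b = -6i, so ⟨σ_y⟩ = -12/13.
⟨S_y⟩ = (ħ/2)·⟨σ_y⟩.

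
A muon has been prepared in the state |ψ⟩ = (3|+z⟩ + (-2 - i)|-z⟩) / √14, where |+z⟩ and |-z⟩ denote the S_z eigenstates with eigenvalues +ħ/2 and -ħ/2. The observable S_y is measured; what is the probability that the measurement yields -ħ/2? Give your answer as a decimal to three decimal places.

0.714

|-y⟩ = (|+z⟩ - i|-z⟩)/√2, so ⟨-y|ψ⟩ = (4 - 2i) / (√2·√14).
P = |4 - 2i|² / 28 = 20/28.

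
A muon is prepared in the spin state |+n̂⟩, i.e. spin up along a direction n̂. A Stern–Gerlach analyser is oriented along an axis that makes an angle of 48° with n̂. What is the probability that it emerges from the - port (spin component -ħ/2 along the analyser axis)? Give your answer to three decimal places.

0.165

For spin-½, the probability of finding spin-up along an axis at angle θ to the initial spin direction is cos²(θ/2); spin-down is sin²(θ/2).
θ = 48°, so P = sin²(24°) ≈ 0.165.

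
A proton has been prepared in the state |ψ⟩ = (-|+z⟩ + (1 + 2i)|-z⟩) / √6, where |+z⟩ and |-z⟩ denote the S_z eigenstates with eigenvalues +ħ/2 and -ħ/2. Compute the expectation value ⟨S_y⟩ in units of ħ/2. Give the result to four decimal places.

-0.6667

⟨σ_y⟩ = 2 Im(a* b)/(|a|²+|b|²) with a = -1, b = (1 + 2i).
a* b = (-1 - 2i), so ⟨σ_y⟩ = -4/6.
⟨S_y⟩ = (ħ/2)·⟨σ_y⟩.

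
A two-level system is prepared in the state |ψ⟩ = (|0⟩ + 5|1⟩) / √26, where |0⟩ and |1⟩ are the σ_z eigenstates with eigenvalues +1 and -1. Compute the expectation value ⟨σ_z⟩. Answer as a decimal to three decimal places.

⟨σ_z⟩ = |a|² - |b|² divided by |a|²+|b|², with a, b the |0⟩, |1⟩ amplitudes.
= (1 - 25)/26 = -24/26.

-0.923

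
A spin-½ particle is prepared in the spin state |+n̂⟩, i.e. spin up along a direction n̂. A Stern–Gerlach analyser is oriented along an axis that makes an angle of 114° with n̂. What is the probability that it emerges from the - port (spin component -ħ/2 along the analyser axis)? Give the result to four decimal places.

For spin-½, the probability of finding spin-up along an axis at angle θ to the initial spin direction is cos²(θ/2); spin-down is sin²(θ/2).
θ = 114°, so P = sin²(57°) ≈ 0.7034.

0.7034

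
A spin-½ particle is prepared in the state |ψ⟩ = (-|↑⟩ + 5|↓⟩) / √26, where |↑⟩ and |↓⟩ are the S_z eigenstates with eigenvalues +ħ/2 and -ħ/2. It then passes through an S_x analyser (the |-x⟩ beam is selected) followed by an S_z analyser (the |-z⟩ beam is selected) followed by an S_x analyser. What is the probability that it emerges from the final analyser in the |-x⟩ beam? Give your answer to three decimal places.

First analyser (S_x): P(|-x⟩) = |⟨-x|ψ⟩|² = 36/52.
After stage 1 the state is |-x⟩; P(|-z⟩) = |⟨-z|-x⟩|² = 1/2.
After stage 2 the state is |-z⟩; P(|-x⟩) = |⟨-x|-z⟩|² = 1/2.
Joint probability = 36/52 × 1/2 × 1/2 = 0.173.

0.173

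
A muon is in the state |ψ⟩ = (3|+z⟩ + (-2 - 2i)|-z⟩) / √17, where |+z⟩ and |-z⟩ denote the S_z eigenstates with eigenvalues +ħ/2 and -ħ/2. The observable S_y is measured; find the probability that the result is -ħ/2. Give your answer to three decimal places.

|-y⟩ = (|+z⟩ - i|-z⟩)/√2, so ⟨-y|ψ⟩ = (5 - 2i) / (√2·√17).
P = |5 - 2i|² / 34 = 29/34.

0.853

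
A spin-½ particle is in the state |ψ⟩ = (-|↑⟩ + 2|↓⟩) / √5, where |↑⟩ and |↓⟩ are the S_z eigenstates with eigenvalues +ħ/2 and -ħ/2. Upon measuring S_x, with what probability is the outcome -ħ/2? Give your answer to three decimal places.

|-x⟩ = (|↑⟩ - |↓⟩)/√2, so ⟨-x|ψ⟩ = (-3) / (√2·√5).
P = |-3|² / 10 = 9/10.

0.900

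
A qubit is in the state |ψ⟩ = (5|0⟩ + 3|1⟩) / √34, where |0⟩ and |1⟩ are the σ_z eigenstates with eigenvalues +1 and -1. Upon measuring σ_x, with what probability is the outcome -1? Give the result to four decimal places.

|-x⟩ = (|0⟩ - |1⟩)/√2, so ⟨-x|ψ⟩ = (2) / (√2·√34).
P = |2|² / 68 = 4/68.

0.0588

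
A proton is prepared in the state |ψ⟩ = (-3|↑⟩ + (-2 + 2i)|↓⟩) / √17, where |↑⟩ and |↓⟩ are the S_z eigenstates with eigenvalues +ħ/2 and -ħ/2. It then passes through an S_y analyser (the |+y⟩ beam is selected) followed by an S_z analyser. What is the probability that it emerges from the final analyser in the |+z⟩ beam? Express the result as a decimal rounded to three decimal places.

First analyser (S_y): P(|+y⟩) = |⟨+y|ψ⟩|² = 5/34.
After stage 1 the state is |+y⟩; P(|+z⟩) = |⟨+z|+y⟩|² = 1/2.
Joint probability = 5/34 × 1/2 = 0.074.

0.074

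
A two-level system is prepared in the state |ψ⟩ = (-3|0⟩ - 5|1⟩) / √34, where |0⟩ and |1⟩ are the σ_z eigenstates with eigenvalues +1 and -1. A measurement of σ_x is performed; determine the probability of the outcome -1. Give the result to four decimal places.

|-x⟩ = (|0⟩ - |1⟩)/√2, so ⟨-x|ψ⟩ = (2) / (√2·√34).
P = |2|² / 68 = 4/68.

0.0588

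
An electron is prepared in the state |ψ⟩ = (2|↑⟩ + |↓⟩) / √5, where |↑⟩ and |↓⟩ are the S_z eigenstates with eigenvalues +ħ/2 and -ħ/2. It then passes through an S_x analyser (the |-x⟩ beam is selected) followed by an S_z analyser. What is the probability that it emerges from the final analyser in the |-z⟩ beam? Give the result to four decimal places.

0.0500

First analyser (S_x): P(|-x⟩) = |⟨-x|ψ⟩|² = 1/10.
After stage 1 the state is |-x⟩; P(|-z⟩) = |⟨-z|-x⟩|² = 1/2.
Joint probability = 1/10 × 1/2 = 0.0500.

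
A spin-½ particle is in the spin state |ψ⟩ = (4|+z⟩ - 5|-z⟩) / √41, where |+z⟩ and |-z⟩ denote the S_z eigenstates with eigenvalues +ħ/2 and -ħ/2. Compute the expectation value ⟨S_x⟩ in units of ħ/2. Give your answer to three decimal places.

⟨σ_x⟩ = 2 Re(a* b)/(|a|²+|b|²) with a = 4, b = -5.
a* b = -20, so ⟨σ_x⟩ = -40/41.
⟨S_x⟩ = (ħ/2)·⟨σ_x⟩.

-0.976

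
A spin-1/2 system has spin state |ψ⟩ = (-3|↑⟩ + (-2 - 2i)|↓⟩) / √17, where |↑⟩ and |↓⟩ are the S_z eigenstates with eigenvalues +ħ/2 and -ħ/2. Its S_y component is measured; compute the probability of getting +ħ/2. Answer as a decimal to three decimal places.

0.853

|+y⟩ = (|↑⟩ + i|↓⟩)/√2, so ⟨+y|ψ⟩ = (-5 + 2i) / (√2·√17).
P = |-5 + 2i|² / 34 = 29/34.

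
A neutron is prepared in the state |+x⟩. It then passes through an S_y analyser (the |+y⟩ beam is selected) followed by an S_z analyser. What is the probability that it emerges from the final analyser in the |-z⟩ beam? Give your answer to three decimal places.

First analyser (S_y): from |+x⟩, P(|+y⟩) = 1/2.
After stage 1 the state is |+y⟩; P(|-z⟩) = |⟨-z|+y⟩|² = 1/2.
Joint probability = 1/2 × 1/2 = 0.250.

0.250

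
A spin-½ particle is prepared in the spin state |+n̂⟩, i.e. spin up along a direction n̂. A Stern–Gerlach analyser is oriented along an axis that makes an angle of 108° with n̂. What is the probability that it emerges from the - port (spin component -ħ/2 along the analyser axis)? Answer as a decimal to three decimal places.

0.655

For spin-½, the probability of finding spin-up along an axis at angle θ to the initial spin direction is cos²(θ/2); spin-down is sin²(θ/2).
θ = 108°, so P = sin²(54°) ≈ 0.655.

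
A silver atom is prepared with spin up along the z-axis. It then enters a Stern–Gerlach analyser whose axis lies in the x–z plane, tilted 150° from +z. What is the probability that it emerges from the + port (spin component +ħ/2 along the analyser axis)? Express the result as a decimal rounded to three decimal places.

0.067

For spin-½, the probability of finding spin-up along an axis at angle θ to the initial spin direction is cos²(θ/2); spin-down is sin²(θ/2).
θ = 150°, so P = cos²(75°) ≈ 0.067.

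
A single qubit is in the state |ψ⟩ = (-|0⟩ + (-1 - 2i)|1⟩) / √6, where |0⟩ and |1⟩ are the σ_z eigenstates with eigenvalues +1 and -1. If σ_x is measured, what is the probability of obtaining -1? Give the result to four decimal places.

0.3333

|-x⟩ = (|0⟩ - |1⟩)/√2, so ⟨-x|ψ⟩ = (2i) / (√2·√6).
P = |2i|² / 12 = 4/12.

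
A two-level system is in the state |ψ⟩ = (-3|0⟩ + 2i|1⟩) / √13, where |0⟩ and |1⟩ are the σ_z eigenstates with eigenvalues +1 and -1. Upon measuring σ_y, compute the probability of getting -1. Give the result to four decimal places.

|-y⟩ = (|0⟩ - i|1⟩)/√2, so ⟨-y|ψ⟩ = (-5) / (√2·√13).
P = |-5|² / 26 = 25/26.

0.9615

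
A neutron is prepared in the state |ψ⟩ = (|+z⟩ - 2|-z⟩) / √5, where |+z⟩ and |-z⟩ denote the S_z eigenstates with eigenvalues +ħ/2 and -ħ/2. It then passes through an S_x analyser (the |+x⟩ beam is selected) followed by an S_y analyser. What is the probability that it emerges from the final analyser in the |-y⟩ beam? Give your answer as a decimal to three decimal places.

First analyser (S_x): P(|+x⟩) = |⟨+x|ψ⟩|² = 1/10.
After stage 1 the state is |+x⟩; P(|-y⟩) = |⟨-y|+x⟩|² = 1/2.
Joint probability = 1/10 × 1/2 = 0.050.

0.050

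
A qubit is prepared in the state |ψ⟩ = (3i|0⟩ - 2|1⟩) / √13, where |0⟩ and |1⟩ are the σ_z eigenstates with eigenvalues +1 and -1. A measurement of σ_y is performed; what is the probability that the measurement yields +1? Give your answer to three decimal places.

0.962

|+y⟩ = (|0⟩ + i|1⟩)/√2, so ⟨+y|ψ⟩ = (5i) / (√2·√13).
P = |5i|² / 26 = 25/26.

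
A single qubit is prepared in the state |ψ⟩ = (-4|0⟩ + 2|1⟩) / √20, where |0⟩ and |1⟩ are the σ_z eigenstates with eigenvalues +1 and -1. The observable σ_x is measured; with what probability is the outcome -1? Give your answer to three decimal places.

|-x⟩ = (|0⟩ - |1⟩)/√2, so ⟨-x|ψ⟩ = (-6) / (√2·√20).
P = |-6|² / 40 = 36/40.

0.900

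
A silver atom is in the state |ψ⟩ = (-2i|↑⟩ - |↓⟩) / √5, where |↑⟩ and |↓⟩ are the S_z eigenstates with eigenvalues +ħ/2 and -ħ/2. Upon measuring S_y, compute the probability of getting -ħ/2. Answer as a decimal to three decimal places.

|-y⟩ = (|↑⟩ - i|↓⟩)/√2, so ⟨-y|ψ⟩ = (-3i) / (√2·√5).
P = |-3i|² / 10 = 9/10.

0.900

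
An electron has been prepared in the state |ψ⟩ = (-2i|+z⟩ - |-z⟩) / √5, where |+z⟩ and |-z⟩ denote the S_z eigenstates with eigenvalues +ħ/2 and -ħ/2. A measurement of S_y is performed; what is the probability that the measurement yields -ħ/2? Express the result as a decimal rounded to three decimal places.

0.900

|-y⟩ = (|+z⟩ - i|-z⟩)/√2, so ⟨-y|ψ⟩ = (-3i) / (√2·√5).
P = |-3i|² / 10 = 9/10.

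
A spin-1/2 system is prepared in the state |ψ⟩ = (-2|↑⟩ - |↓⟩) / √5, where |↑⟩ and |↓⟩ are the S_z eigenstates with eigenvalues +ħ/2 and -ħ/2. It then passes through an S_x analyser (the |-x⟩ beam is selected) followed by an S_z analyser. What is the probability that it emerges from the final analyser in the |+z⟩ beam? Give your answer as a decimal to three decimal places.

0.050

First analyser (S_x): P(|-x⟩) = |⟨-x|ψ⟩|² = 1/10.
After stage 1 the state is |-x⟩; P(|+z⟩) = |⟨+z|-x⟩|² = 1/2.
Joint probability = 1/10 × 1/2 = 0.050.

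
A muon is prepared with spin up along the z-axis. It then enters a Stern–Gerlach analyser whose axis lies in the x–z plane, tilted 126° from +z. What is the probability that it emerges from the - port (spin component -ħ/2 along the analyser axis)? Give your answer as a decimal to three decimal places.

0.794

For spin-½, the probability of finding spin-up along an axis at angle θ to the initial spin direction is cos²(θ/2); spin-down is sin²(θ/2).
θ = 126°, so P = sin²(63°) ≈ 0.794.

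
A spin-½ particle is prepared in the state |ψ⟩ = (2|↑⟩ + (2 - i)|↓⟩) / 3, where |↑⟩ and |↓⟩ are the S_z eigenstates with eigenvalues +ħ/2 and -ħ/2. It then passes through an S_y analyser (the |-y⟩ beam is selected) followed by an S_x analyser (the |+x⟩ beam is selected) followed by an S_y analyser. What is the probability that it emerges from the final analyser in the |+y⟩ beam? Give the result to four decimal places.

0.1806

First analyser (S_y): P(|-y⟩) = |⟨-y|ψ⟩|² = 13/18.
After stage 1 the state is |-y⟩; P(|+x⟩) = |⟨+x|-y⟩|² = 1/2.
After stage 2 the state is |+x⟩; P(|+y⟩) = |⟨+y|+x⟩|² = 1/2.
Joint probability = 13/18 × 1/2 × 1/2 = 0.1806.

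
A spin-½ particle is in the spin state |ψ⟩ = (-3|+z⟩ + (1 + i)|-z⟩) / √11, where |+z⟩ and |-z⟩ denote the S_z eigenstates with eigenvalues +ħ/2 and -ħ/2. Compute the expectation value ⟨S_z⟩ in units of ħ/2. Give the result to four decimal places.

⟨σ_z⟩ = |a|² - |b|² divided by |a|²+|b|², with a, b the |+z⟩, |-z⟩ amplitudes.
= (9 - 2)/11 = 7/11.
⟨S_z⟩ = (ħ/2)·⟨σ_z⟩.

0.6364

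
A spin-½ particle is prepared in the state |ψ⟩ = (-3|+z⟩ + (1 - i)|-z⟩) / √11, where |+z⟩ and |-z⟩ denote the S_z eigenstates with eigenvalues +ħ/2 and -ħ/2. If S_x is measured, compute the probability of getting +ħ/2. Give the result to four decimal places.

|+x⟩ = (|+z⟩ + |-z⟩)/√2, so ⟨+x|ψ⟩ = (-2 - i) / (√2·√11).
P = |-2 - i|² / 22 = 5/22.

0.2273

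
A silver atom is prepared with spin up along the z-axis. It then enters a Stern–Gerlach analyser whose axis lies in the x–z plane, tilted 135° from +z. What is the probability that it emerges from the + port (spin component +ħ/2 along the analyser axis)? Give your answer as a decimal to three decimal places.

0.146

For spin-½, the probability of finding spin-up along an axis at angle θ to the initial spin direction is cos²(θ/2); spin-down is sin²(θ/2).
θ = 135°, so P = cos²(67.5°) ≈ 0.146.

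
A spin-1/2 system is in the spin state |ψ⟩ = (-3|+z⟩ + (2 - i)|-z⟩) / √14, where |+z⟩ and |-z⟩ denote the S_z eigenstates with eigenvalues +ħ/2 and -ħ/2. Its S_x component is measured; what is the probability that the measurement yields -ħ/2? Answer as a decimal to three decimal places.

|-x⟩ = (|+z⟩ - |-z⟩)/√2, so ⟨-x|ψ⟩ = (-5 + i) / (√2·√14).
P = |-5 + i|² / 28 = 26/28.

0.929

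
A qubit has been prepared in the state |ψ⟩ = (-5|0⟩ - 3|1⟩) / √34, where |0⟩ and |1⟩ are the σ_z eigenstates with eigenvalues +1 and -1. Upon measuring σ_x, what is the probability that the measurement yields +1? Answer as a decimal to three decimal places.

0.941

|+x⟩ = (|0⟩ + |1⟩)/√2, so ⟨+x|ψ⟩ = (-8) / (√2·√34).
P = |-8|² / 68 = 64/68.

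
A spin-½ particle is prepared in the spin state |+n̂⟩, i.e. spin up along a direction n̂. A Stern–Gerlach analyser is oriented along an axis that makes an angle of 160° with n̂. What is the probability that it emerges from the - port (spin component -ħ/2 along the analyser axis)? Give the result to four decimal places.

For spin-½, the probability of finding spin-up along an axis at angle θ to the initial spin direction is cos²(θ/2); spin-down is sin²(θ/2).
θ = 160°, so P = sin²(80°) ≈ 0.9698.

0.9698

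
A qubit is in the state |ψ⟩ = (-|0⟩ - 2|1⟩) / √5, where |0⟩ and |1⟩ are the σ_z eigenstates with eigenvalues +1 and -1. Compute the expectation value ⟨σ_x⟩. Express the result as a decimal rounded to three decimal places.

⟨σ_x⟩ = 2 Re(a* b)/(|a|²+|b|²) with a = -1, b = -2.
a* b = 2, so ⟨σ_x⟩ = 4/5.

0.800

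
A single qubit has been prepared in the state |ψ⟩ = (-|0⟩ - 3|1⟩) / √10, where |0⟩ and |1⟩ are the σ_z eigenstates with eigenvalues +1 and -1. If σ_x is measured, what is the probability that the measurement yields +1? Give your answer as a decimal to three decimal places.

0.800

|+x⟩ = (|0⟩ + |1⟩)/√2, so ⟨+x|ψ⟩ = (-4) / (√2·√10).
P = |-4|² / 20 = 16/20.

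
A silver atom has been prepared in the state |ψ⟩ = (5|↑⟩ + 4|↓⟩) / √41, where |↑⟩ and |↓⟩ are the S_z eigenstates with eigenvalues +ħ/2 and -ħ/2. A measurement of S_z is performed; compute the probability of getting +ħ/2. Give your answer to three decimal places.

0.610

The +ħ/2 outcome corresponds to |↑⟩. Its amplitude in |ψ⟩ is 5/√41.
P = |5|² / 41 = 25/41.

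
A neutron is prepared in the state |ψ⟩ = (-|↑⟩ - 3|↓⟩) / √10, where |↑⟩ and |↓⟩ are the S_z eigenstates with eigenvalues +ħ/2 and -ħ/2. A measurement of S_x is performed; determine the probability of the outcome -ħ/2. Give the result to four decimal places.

|-x⟩ = (|↑⟩ - |↓⟩)/√2, so ⟨-x|ψ⟩ = (2) / (√2·√10).
P = |2|² / 20 = 4/20.

0.2000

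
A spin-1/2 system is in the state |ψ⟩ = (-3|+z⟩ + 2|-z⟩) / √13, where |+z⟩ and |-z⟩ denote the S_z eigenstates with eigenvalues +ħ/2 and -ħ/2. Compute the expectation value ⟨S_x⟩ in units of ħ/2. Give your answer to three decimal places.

-0.923

⟨σ_x⟩ = 2 Re(a* b)/(|a|²+|b|²) with a = -3, b = 2.
a* b = -6, so ⟨σ_x⟩ = -12/13.
⟨S_x⟩ = (ħ/2)·⟨σ_x⟩.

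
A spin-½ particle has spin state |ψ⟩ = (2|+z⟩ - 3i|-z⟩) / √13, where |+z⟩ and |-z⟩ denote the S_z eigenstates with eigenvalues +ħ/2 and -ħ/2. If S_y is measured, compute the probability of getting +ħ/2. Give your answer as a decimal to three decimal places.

0.038

|+y⟩ = (|+z⟩ + i|-z⟩)/√2, so ⟨+y|ψ⟩ = (-1) / (√2·√13).
P = |-1|² / 26 = 1/26.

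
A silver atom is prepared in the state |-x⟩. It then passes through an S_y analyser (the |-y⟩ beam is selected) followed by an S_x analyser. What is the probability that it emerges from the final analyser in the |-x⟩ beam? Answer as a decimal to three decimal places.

First analyser (S_y): from |-x⟩, P(|-y⟩) = 1/2.
After stage 1 the state is |-y⟩; P(|-x⟩) = |⟨-x|-y⟩|² = 1/2.
Joint probability = 1/2 × 1/2 = 0.250.

0.250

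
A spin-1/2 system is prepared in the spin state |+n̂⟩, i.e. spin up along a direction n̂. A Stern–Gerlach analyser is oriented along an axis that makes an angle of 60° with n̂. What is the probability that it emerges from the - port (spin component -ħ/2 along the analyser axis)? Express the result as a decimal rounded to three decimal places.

0.250

For spin-½, the probability of finding spin-up along an axis at angle θ to the initial spin direction is cos²(θ/2); spin-down is sin²(θ/2).
θ = 60°, so P = sin²(30°) ≈ 0.250.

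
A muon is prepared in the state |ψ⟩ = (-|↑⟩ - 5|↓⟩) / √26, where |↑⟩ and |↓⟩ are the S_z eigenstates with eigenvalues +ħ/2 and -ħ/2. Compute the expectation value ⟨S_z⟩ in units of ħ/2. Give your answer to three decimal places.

-0.923

⟨σ_z⟩ = |a|² - |b|² divided by |a|²+|b|², with a, b the |↑⟩, |↓⟩ amplitudes.
= (1 - 25)/26 = -24/26.
⟨S_z⟩ = (ħ/2)·⟨σ_z⟩.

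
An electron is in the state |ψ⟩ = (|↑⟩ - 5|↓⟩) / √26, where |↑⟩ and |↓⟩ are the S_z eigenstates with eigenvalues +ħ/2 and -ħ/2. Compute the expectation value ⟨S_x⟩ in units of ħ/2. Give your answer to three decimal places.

⟨σ_x⟩ = 2 Re(a* b)/(|a|²+|b|²) with a = 1, b = -5.
a* b = -5, so ⟨σ_x⟩ = -10/26.
⟨S_x⟩ = (ħ/2)·⟨σ_x⟩.

-0.385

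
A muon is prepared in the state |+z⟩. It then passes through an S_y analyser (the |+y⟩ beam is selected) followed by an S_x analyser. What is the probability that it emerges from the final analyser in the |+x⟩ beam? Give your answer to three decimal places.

0.250

First analyser (S_y): from |+z⟩, P(|+y⟩) = 1/2.
After stage 1 the state is |+y⟩; P(|+x⟩) = |⟨+x|+y⟩|² = 1/2.
Joint probability = 1/2 × 1/2 = 0.250.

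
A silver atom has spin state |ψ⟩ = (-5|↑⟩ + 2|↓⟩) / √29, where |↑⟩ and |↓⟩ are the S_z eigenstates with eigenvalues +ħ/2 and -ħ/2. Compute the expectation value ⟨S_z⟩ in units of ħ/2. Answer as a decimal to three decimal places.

⟨σ_z⟩ = |a|² - |b|² divided by |a|²+|b|², with a, b the |↑⟩, |↓⟩ amplitudes.
= (25 - 4)/29 = 21/29.
⟨S_z⟩ = (ħ/2)·⟨σ_z⟩.

0.724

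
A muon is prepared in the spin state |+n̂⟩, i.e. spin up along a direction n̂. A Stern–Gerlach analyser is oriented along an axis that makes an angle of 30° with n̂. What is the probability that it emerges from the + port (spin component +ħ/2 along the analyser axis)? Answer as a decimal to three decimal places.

0.933

For spin-½, the probability of finding spin-up along an axis at angle θ to the initial spin direction is cos²(θ/2); spin-down is sin²(θ/2).
θ = 30°, so P = cos²(15°) ≈ 0.933.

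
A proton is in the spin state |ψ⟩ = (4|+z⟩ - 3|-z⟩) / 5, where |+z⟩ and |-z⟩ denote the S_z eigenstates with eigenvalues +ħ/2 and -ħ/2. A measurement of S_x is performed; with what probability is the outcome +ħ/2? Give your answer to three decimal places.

|+x⟩ = (|+z⟩ + |-z⟩)/√2, so ⟨+x|ψ⟩ = (1) / (√2·5).
P = |1|² / 50 = 1/50.

0.020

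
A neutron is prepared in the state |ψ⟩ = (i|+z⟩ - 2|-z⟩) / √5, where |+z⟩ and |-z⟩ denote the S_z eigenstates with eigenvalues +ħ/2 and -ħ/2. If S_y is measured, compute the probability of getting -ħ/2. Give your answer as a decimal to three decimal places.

0.100

|-y⟩ = (|+z⟩ - i|-z⟩)/√2, so ⟨-y|ψ⟩ = (-i) / (√2·√5).
P = |-i|² / 10 = 1/10.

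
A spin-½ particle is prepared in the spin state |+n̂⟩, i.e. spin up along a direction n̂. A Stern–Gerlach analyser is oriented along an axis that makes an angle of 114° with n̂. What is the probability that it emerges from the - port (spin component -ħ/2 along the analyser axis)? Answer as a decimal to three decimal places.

For spin-½, the probability of finding spin-up along an axis at angle θ to the initial spin direction is cos²(θ/2); spin-down is sin²(θ/2).
θ = 114°, so P = sin²(57°) ≈ 0.703.

0.703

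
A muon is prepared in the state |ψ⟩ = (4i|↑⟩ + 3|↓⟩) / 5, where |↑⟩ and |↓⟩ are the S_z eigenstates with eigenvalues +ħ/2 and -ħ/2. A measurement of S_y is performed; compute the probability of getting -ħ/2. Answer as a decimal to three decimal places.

|-y⟩ = (|↑⟩ - i|↓⟩)/√2, so ⟨-y|ψ⟩ = (7i) / (√2·5).
P = |7i|² / 50 = 49/50.

0.980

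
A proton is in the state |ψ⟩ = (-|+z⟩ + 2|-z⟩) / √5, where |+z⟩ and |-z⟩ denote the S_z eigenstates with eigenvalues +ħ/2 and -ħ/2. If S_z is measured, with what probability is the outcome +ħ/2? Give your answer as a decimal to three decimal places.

0.200

The +ħ/2 outcome corresponds to |+z⟩. Its amplitude in |ψ⟩ is -1/√5.
P = |-1|² / 5 = 1/5.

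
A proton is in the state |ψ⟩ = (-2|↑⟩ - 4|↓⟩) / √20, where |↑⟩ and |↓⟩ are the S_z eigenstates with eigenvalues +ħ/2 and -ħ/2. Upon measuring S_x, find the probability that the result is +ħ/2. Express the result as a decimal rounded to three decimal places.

0.900

|+x⟩ = (|↑⟩ + |↓⟩)/√2, so ⟨+x|ψ⟩ = (-6) / (√2·√20).
P = |-6|² / 40 = 36/40.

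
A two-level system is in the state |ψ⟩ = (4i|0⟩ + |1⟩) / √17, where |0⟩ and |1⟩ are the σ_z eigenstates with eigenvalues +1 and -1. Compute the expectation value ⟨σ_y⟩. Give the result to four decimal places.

⟨σ_y⟩ = 2 Im(a* b)/(|a|²+|b|²) with a = 4i, b = 1.
a* b = -4i, so ⟨σ_y⟩ = -8/17.

-0.4706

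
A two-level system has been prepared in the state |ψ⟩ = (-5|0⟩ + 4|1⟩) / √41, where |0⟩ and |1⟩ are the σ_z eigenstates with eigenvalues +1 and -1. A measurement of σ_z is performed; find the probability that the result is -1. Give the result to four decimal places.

The -1 outcome corresponds to |1⟩. Its amplitude in |ψ⟩ is 4/√41.
P = |4|² / 41 = 16/41.

0.3902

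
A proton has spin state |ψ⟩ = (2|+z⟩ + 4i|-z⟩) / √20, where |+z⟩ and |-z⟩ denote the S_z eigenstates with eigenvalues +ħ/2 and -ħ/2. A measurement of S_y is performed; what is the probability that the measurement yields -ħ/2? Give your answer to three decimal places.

|-y⟩ = (|+z⟩ - i|-z⟩)/√2, so ⟨-y|ψ⟩ = (-2) / (√2·√20).
P = |-2|² / 40 = 4/40.

0.100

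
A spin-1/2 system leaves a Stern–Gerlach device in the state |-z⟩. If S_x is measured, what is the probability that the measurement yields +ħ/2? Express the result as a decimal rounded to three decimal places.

0.500

In the S_z basis, |-z⟩ = |↓⟩ and |+x⟩ = (|↑⟩ + |↓⟩)/√2.
|⟨+x|-z⟩|² = 1/2.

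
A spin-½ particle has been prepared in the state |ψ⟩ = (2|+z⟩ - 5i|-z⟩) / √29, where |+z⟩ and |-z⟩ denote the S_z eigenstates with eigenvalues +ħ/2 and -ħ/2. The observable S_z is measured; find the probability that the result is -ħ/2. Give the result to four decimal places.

The -ħ/2 outcome corresponds to |-z⟩. Its amplitude in |ψ⟩ is -5i/√29.
P = |-5i|² / 29 = 25/29.

0.8621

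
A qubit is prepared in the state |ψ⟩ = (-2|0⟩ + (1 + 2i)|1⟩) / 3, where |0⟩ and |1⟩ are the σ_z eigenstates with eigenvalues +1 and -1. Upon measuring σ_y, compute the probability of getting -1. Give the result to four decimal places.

|-y⟩ = (|0⟩ - i|1⟩)/√2, so ⟨-y|ψ⟩ = (-4 + i) / (√2·3).
P = |-4 + i|² / 18 = 17/18.

0.9444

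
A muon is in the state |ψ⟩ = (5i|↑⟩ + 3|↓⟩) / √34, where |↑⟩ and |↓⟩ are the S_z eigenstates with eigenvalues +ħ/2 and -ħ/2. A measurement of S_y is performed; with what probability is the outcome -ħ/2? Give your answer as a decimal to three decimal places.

|-y⟩ = (|↑⟩ - i|↓⟩)/√2, so ⟨-y|ψ⟩ = (8i) / (√2·√34).
P = |8i|² / 68 = 64/68.

0.941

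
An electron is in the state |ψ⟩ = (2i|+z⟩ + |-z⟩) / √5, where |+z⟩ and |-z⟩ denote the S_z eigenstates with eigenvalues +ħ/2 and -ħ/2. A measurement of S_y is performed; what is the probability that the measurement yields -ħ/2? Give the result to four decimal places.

0.9000

|-y⟩ = (|+z⟩ - i|-z⟩)/√2, so ⟨-y|ψ⟩ = (3i) / (√2·√5).
P = |3i|² / 10 = 9/10.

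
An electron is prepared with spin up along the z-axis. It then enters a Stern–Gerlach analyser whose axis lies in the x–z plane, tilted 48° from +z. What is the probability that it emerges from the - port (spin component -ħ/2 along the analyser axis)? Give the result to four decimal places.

0.1654

For spin-½, the probability of finding spin-up along an axis at angle θ to the initial spin direction is cos²(θ/2); spin-down is sin²(θ/2).
θ = 48°, so P = sin²(24°) ≈ 0.1654.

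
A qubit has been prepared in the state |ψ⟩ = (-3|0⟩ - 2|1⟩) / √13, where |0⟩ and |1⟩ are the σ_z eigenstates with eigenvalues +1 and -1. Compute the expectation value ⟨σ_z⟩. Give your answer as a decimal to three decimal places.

⟨σ_z⟩ = |a|² - |b|² divided by |a|²+|b|², with a, b the |0⟩, |1⟩ amplitudes.
= (9 - 4)/13 = 5/13.

0.385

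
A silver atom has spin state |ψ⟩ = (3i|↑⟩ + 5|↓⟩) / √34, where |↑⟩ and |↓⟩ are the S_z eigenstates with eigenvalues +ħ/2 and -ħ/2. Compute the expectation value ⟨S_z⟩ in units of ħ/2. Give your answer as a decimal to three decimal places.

⟨σ_z⟩ = |a|² - |b|² divided by |a|²+|b|², with a, b the |↑⟩, |↓⟩ amplitudes.
= (9 - 25)/34 = -16/34.
⟨S_z⟩ = (ħ/2)·⟨σ_z⟩.

-0.471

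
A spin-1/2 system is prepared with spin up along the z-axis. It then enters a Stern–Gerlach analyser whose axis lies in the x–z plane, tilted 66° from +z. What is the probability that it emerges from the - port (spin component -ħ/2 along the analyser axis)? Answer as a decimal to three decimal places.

0.297

For spin-½, the probability of finding spin-up along an axis at angle θ to the initial spin direction is cos²(θ/2); spin-down is sin²(θ/2).
θ = 66°, so P = sin²(33°) ≈ 0.297.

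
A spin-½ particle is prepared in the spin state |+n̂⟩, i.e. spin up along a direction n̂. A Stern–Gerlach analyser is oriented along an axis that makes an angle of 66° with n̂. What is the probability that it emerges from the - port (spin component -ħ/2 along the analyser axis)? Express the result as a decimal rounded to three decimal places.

For spin-½, the probability of finding spin-up along an axis at angle θ to the initial spin direction is cos²(θ/2); spin-down is sin²(θ/2).
θ = 66°, so P = sin²(33°) ≈ 0.297.

0.297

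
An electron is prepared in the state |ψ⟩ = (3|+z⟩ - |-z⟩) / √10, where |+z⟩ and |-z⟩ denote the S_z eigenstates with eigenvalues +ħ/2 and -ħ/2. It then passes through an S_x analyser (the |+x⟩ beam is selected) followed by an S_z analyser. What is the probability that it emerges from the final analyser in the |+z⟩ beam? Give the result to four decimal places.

0.1000

First analyser (S_x): P(|+x⟩) = |⟨+x|ψ⟩|² = 4/20.
After stage 1 the state is |+x⟩; P(|+z⟩) = |⟨+z|+x⟩|² = 1/2.
Joint probability = 4/20 × 1/2 = 0.1000.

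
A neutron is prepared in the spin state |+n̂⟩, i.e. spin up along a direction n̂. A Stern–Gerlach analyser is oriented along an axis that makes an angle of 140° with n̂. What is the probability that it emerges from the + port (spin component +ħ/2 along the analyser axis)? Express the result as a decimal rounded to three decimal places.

0.117

For spin-½, the probability of finding spin-up along an axis at angle θ to the initial spin direction is cos²(θ/2); spin-down is sin²(θ/2).
θ = 140°, so P = cos²(70°) ≈ 0.117.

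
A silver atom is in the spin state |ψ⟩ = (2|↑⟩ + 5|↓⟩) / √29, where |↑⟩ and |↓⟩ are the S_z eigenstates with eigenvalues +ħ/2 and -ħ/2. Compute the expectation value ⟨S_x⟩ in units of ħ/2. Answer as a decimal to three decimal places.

⟨σ_x⟩ = 2 Re(a* b)/(|a|²+|b|²) with a = 2, b = 5.
a* b = 10, so ⟨σ_x⟩ = 20/29.
⟨S_x⟩ = (ħ/2)·⟨σ_x⟩.

0.690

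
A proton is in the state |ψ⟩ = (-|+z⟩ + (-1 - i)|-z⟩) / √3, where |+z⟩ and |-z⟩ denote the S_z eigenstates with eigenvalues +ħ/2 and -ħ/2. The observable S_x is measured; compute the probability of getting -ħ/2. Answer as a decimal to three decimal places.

0.167

|-x⟩ = (|+z⟩ - |-z⟩)/√2, so ⟨-x|ψ⟩ = (i) / (√2·√3).
P = |i|² / 6 = 1/6.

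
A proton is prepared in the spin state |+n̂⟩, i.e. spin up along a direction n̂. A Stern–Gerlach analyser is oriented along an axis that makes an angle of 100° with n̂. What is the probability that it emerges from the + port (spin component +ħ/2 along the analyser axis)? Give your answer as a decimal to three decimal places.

For spin-½, the probability of finding spin-up along an axis at angle θ to the initial spin direction is cos²(θ/2); spin-down is sin²(θ/2).
θ = 100°, so P = cos²(50°) ≈ 0.413.

0.413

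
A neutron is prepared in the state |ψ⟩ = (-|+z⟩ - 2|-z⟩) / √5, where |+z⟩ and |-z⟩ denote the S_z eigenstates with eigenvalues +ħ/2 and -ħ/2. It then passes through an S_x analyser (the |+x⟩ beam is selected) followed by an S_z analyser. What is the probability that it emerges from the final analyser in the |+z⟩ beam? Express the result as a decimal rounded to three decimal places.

0.450

First analyser (S_x): P(|+x⟩) = |⟨+x|ψ⟩|² = 9/10.
After stage 1 the state is |+x⟩; P(|+z⟩) = |⟨+z|+x⟩|² = 1/2.
Joint probability = 9/10 × 1/2 = 0.450.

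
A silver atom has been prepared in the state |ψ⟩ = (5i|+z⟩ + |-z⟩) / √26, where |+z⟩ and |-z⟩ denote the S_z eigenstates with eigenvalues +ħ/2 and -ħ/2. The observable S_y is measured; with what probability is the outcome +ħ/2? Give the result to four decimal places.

0.3077

|+y⟩ = (|+z⟩ + i|-z⟩)/√2, so ⟨+y|ψ⟩ = (4i) / (√2·√26).
P = |4i|² / 52 = 16/52.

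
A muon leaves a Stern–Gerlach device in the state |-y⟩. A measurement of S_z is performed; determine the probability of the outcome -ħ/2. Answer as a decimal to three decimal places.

In the S_z basis, |-y⟩ = (|↑⟩ - i|↓⟩)/√2 and |-z⟩ = |↓⟩.
|⟨-z|-y⟩|² = 1/2.

0.500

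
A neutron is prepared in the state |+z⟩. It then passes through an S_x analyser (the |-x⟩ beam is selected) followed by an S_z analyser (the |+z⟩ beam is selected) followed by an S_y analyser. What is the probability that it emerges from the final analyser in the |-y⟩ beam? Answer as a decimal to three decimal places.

First analyser (S_x): from |+z⟩, P(|-x⟩) = 1/2.
After stage 1 the state is |-x⟩; P(|+z⟩) = |⟨+z|-x⟩|² = 1/2.
After stage 2 the state is |+z⟩; P(|-y⟩) = |⟨-y|+z⟩|² = 1/2.
Joint probability = 1/2 × 1/2 × 1/2 = 0.125.

0.125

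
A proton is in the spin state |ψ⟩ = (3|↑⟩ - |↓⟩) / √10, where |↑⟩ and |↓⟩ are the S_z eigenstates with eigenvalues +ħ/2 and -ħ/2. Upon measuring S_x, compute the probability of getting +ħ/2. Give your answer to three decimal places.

0.200

|+x⟩ = (|↑⟩ + |↓⟩)/√2, so ⟨+x|ψ⟩ = (2) / (√2·√10).
P = |2|² / 20 = 4/20.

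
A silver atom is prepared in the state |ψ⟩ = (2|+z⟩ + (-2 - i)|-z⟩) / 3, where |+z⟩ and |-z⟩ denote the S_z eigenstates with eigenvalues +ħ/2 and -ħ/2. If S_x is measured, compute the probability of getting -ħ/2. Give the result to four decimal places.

0.9444

|-x⟩ = (|+z⟩ - |-z⟩)/√2, so ⟨-x|ψ⟩ = (4 + i) / (√2·3).
P = |4 + i|² / 18 = 17/18.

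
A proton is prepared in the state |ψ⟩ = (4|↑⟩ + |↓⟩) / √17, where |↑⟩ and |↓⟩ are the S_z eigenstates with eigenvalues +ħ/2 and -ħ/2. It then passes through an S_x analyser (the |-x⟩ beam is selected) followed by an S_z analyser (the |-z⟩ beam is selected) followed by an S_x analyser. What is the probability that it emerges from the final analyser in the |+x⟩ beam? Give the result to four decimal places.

First analyser (S_x): P(|-x⟩) = |⟨-x|ψ⟩|² = 9/34.
After stage 1 the state is |-x⟩; P(|-z⟩) = |⟨-z|-x⟩|² = 1/2.
After stage 2 the state is |-z⟩; P(|+x⟩) = |⟨+x|-z⟩|² = 1/2.
Joint probability = 9/34 × 1/2 × 1/2 = 0.0662.

0.0662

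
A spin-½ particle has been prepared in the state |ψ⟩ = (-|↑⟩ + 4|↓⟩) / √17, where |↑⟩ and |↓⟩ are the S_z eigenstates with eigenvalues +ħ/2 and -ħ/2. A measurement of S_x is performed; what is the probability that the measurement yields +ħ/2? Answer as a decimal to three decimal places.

0.265

|+x⟩ = (|↑⟩ + |↓⟩)/√2, so ⟨+x|ψ⟩ = (3) / (√2·√17).
P = |3|² / 34 = 9/34.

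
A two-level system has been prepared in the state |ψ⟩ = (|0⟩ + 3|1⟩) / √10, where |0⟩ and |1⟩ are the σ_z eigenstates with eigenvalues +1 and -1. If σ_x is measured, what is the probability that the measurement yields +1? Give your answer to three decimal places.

0.800

|+x⟩ = (|0⟩ + |1⟩)/√2, so ⟨+x|ψ⟩ = (4) / (√2·√10).
P = |4|² / 20 = 16/20.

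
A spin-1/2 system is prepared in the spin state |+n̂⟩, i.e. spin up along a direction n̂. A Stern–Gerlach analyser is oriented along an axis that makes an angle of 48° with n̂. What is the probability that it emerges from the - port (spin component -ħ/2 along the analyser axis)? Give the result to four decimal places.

For spin-½, the probability of finding spin-up along an axis at angle θ to the initial spin direction is cos²(θ/2); spin-down is sin²(θ/2).
θ = 48°, so P = sin²(24°) ≈ 0.1654.

0.1654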